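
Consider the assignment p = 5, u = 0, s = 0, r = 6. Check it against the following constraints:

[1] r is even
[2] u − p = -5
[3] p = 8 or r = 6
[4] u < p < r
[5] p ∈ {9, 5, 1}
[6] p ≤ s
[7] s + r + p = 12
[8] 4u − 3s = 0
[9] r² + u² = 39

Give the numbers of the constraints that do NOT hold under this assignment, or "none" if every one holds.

No — constraints 6, 7, and 9 are not satisfied.

[1] r = 6 is even — satisfied.
[2] u − p = 0 − 5 = -5 — satisfied.
[3] p = 5 ≠ 8, but r = 6 = 6 (second disjunct) — satisfied.
[4] values 0 < 5 < 6 — satisfied.
[5] p = 5 is in {9, 5, 1} — satisfied.
[6] p = 5, s = 0; 5 > 0 (want ≤) — violated.
[7] s + r + p = 0 + 6 + 5 = 11, not 12 — violated.
[8] 4u − 3s = 4(0) − 3(0) = 0 — satisfied.
[9] r² + u² = 6² + 0² = 36 + 0 = 36, not 39 — violated.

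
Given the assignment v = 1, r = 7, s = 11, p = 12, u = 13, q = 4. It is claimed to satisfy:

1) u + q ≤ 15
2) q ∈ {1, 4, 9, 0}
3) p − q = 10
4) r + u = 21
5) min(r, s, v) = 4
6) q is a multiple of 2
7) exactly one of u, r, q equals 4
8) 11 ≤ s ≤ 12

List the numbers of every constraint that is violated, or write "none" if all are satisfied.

The assignment fails constraints 1, 3, 4, and 5.

1) u + q = 13 + 4 = 17; 17 > 15, bound 15 not met  ✗
2) q = 4 is in {1, 4, 9, 0}  ✓
3) p − q = 12 − 4 = 8, not 10  ✗
4) r + u = 7 + 13 = 20, not 21  ✗
5) min(7, 11, 1) = 1, not 4  ✗
6) 4 / 2 = 2, so 2 divides 4  ✓
7) u=13, r=7, q=4; 1 of them equals 4  ✓
8) s = 11 lies in [11, 12]  ✓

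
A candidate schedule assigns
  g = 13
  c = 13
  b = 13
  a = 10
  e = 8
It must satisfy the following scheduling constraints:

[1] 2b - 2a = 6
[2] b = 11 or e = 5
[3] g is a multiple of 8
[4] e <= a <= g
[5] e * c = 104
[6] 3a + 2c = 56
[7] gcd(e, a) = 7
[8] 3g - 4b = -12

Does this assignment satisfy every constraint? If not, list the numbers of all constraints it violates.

The assignment fails constraints 2, 3, 7, and 8.

[1] 2b - 2a = 2(13) - 2(10) = 6 — OK.
[2] b = 13 ≠ 11 and e = 8 ≠ 5; both disjuncts false — violated.
[3] 13 = 8*1 + 5, so 8 does not divide 13 — violated.
[4] values 8 <= 10 <= 13 — OK.
[5] e * c = 8 * 13 = 104 — OK.
[6] 3a + 2c = 3(10) + 2(13) = 56 — OK.
[7] gcd(8, 10) = 2, not 7 — violated.
[8] 3g - 4b = 3(13) - 4(13) = -13, not -12 — violated.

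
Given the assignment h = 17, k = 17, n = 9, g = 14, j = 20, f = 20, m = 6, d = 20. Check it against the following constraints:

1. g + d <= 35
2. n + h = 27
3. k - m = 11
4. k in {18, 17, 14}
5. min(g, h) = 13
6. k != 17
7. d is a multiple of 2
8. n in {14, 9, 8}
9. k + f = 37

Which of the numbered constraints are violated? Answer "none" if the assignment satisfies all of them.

1. g + d = 14 + 20 = 34; 34 ≤ 35 — holds.
2. n + h = 9 + 17 = 26, not 27 — does not hold.
3. k - m = 17 - 6 = 11 — holds.
4. k = 17 is in {18, 17, 14} — holds.
5. min(14, 17) = 14, not 13 — does not hold.
6. k = 17, but 17 is required to differ — does not hold.
7. 20 / 2 = 10, so 2 divides 20 — holds.
8. n = 9 is in {14, 9, 8} — holds.
9. k + f = 17 + 20 = 37 — holds.

Violated: 2, 5, 6.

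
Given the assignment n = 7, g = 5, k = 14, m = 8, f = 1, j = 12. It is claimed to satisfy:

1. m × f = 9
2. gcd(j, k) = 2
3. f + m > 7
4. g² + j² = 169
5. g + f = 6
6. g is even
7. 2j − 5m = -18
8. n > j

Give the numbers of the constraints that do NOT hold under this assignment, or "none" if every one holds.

1. m × f = 8 × 1 = 8, not 9 — fails.
2. gcd(12, 14) = 2 — holds.
3. f + m = 1 + 8 = 9; 9 > 7 — holds.
4. g² + j² = 5² + 12² = 25 + 144 = 169 — holds.
5. g + f = 5 + 1 = 6 — holds.
6. g = 5 is odd — fails.
7. 2j − 5m = 2(12) − 5(8) = -16, not -18 — fails.
8. n = 7, j = 12; 7 ≤ 12 (want >) — fails.

No — constraints 1, 6, 7, and 8 are not satisfied.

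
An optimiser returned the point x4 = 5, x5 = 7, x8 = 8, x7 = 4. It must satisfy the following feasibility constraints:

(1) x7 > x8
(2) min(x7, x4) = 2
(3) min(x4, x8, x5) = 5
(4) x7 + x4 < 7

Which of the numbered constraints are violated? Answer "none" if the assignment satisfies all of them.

(1) x7 = 4, x8 = 8; 4 ≤ 8 (want >) — violated.
(2) min(4, 5) = 4, not 2 — violated.
(3) min(5, 8, 7) = 5 — OK.
(4) x7 + x4 = 4 + 5 = 9; 9 ≥ 7, bound 7 not met — violated.

Constraints 1, 2, and 4 do not hold.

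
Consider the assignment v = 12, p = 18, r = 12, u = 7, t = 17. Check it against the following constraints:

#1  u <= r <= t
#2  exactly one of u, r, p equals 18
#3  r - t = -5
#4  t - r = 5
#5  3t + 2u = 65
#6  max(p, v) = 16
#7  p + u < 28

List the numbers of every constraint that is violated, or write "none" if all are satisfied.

Constraint 6 is violated.

#1 values 7 <= 12 <= 17  yes
#2 u=7, r=12, p=18; 1 of them equals 18  yes
#3 r - t = 12 - 17 = -5  yes
#4 t - r = 17 - 12 = 5  yes
#5 3t + 2u = 3(17) + 2(7) = 65  yes
#6 max(18, 12) = 18, not 16  no
#7 p + u = 18 + 7 = 25; 25 < 28  yes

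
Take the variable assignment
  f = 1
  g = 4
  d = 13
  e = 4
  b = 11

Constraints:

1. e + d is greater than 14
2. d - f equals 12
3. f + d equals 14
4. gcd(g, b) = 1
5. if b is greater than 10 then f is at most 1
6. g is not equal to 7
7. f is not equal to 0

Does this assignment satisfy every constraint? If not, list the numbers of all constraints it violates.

1. e + d = 4 + 13 = 17; 17 > 14 — holds.
2. d - f = 13 - 1 = 12 — holds.
3. f + d = 1 + 13 = 14 — holds.
4. gcd(4, 11) = 1 — holds.
5. b = 11 > 10, so we need f ≤ 1; f = 1 ≤ 1 — holds.
6. g = 4, and 4 ≠ 7 — holds.
7. f = 1, and 1 ≠ 0 — holds.

The assignment satisfies every constraint.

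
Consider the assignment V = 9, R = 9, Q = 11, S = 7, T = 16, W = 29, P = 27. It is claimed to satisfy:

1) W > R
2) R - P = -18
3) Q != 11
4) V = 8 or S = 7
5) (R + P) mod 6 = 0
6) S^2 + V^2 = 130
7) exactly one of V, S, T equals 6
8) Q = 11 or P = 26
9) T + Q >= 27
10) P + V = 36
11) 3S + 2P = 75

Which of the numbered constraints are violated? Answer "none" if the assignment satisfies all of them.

1) W = 29, R = 9; 29 > 9  yes
2) R - P = 9 - 27 = -18  yes
3) Q = 11, but 11 is required to differ  no
4) V = 9 ≠ 8, but S = 7 = 7 (second disjunct)  yes
5) R + P = 36; 36 mod 6 = 0  yes
6) S^2 + V^2 = 7^2 + 9^2 = 49 + 81 = 130  yes
7) V=9, S=7, T=16; 0 of them equal 6, not exactly one  no
8) Q = 11 = 11 (first disjunct)  yes
9) T + Q = 16 + 11 = 27; 27 ≥ 27  yes
10) P + V = 27 + 9 = 36  yes
11) 3S + 2P = 3(7) + 2(27) = 75  yes

Constraints 3, 7 do not hold.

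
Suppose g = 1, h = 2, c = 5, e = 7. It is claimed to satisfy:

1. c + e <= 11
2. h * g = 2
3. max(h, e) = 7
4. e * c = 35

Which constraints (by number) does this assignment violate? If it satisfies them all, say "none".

Constraint 1 does not hold.

1. c + e = 5 + 7 = 12; 12 > 11, bound 11 not met — fails.
2. h * g = 2 * 1 = 2 — holds.
3. max(2, 7) = 7 — holds.
4. e * c = 7 * 5 = 35 — holds.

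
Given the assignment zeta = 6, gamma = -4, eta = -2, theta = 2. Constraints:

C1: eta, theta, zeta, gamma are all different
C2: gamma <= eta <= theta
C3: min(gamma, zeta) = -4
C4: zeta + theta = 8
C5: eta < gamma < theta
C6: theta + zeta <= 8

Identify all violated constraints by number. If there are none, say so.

Violated: 5.

C1: values -2, 2, 6, -4 are pairwise distinct — holds.
C2: values -4 <= -2 <= 2 — holds.
C3: min(-4, 6) = -4 — holds.
C4: zeta + theta = 6 + 2 = 8 — holds.
C5: values -2, -4, 2; eta = -2 is not < gamma = -4 — fails.
C6: theta + zeta = 2 + 6 = 8; 8 ≤ 8 — holds.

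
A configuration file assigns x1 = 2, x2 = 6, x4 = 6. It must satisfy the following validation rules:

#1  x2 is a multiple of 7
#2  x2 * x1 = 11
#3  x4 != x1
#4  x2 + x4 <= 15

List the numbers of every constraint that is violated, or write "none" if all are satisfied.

#1 6 = 7*0 + 6, so 7 does not divide 6 — violated.
#2 x2 * x1 = 6 * 2 = 12, not 11 — violated.
#3 x4 = 6, x1 = 2; distinct — OK.
#4 x2 + x4 = 6 + 6 = 12; 12 ≤ 15 — OK.

The assignment fails constraints 1 and 2.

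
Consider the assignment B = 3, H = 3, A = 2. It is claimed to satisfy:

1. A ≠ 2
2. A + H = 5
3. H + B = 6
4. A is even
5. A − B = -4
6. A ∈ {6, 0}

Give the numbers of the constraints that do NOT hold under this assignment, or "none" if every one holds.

The assignment fails constraints 1, 5, and 6.

1. A = 2, but 2 is required to differ — violated.
2. A + H = 2 + 3 = 5 — OK.
3. H + B = 3 + 3 = 6 — OK.
4. A = 2 is even — OK.
5. A − B = 2 − 3 = -1, not -4 — violated.
6. A = 2 is not in {6, 0} — violated.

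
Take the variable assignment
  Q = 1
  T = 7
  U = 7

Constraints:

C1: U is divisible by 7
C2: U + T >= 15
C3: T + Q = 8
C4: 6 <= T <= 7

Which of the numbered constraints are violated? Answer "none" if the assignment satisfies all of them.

C1: 7 / 7 = 1, so 7 divides 7 — satisfied.
C2: U + T = 7 + 7 = 14; 14 < 15, bound 15 not met — violated.
C3: T + Q = 7 + 1 = 8 — satisfied.
C4: T = 7 lies in [6, 7] — satisfied.

No — constraint 2 is not satisfied.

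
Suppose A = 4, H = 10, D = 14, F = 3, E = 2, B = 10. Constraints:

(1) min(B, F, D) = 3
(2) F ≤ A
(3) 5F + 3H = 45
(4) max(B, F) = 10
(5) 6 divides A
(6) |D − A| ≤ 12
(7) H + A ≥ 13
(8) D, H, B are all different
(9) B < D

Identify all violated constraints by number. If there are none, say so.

(1) min(10, 3, 14) = 3 — OK.
(2) F = 3, A = 4; 3 ≤ 4 — OK.
(3) 5F + 3H = 5(3) + 3(10) = 45 — OK.
(4) max(10, 3) = 10 — OK.
(5) 4 = 6×0 + 4, so 6 does not divide 4 — violated.
(6) |14 − 4| = 10; 10 ≤ 12 — OK.
(7) H + A = 10 + 4 = 14; 14 ≥ 13 — OK.
(8) H = B = 10, not all different — violated.
(9) B = 10, D = 14; 10 < 14 — OK.

Constraints 5 and 8 do not hold.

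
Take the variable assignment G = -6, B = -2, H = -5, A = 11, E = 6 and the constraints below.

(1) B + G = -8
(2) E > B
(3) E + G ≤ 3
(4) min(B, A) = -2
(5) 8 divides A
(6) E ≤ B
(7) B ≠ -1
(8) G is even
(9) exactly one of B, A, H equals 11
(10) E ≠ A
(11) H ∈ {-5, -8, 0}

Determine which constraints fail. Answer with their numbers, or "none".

Constraints 5 and 6 do not hold.

(1) B + G = -2 + (-6) = -8 — OK.
(2) E = 6, B = -2; 6 > -2 — OK.
(3) E + G = 6 + (-6) = 0; 0 ≤ 3 — OK.
(4) min(-2, 11) = -2 — OK.
(5) 11 = 8×1 + 3, so 8 does not divide 11 — violated.
(6) E = 6, B = -2; 6 > -2 (want ≤) — violated.
(7) B = -2, and -2 ≠ -1 — OK.
(8) G = -6 is even — OK.
(9) B=-2, A=11, H=-5; 1 of them equals 11 — OK.
(10) E = 6, A = 11; distinct — OK.
(11) H = -5 is in {-5, -8, 0} — OK.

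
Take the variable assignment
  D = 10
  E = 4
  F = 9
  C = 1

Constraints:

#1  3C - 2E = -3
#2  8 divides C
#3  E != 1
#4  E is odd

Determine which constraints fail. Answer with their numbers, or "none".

Constraints 1, 2, and 4 are violated.

#1 3C - 2E = 3(1) - 2(4) = -5, not -3  fails
#2 1 = 8*0 + 1, so 8 does not divide 1  fails
#3 E = 4, and 4 ≠ 1  holds
#4 E = 4 is even  fails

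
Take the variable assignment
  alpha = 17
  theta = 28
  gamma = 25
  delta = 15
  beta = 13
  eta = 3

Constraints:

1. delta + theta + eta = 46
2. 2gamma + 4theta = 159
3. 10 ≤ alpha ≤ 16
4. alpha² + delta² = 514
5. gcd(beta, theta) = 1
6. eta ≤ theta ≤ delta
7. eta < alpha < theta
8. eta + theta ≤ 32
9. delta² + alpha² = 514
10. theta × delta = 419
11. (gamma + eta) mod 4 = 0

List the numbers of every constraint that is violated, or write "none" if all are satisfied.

1. delta + theta + eta = 15 + 28 + 3 = 46  yes
2. 2gamma + 4theta = 2(25) + 4(28) = 162, not 159  no
3. alpha = 17 is outside [10, 16]  no
4. alpha² + delta² = 17² + 15² = 289 + 225 = 514  yes
5. gcd(13, 28) = 1  yes
6. values 3, 28, 15; theta = 28 is not ≤ delta = 15  no
7. values 3 < 17 < 28  yes
8. eta + theta = 3 + 28 = 31; 31 ≤ 32  yes
9. delta² + alpha² = 15² + 17² = 225 + 289 = 514  yes
10. theta × delta = 28 × 15 = 420, not 419  no
11. gamma + eta = 28; 28 mod 4 = 0  yes

Constraints 2, 3, 6, and 10 are violated.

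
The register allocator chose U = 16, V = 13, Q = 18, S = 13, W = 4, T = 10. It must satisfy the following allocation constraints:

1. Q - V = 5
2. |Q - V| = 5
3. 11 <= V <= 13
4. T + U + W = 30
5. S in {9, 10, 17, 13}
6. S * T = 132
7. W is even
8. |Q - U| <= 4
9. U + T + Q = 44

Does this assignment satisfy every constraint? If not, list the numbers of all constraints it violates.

1. Q - V = 18 - 13 = 5  ✓
2. |18 - 13| = 5  ✓
3. V = 13 lies in [11, 13]  ✓
4. T + U + W = 10 + 16 + 4 = 30  ✓
5. S = 13 is in {9, 10, 17, 13}  ✓
6. S * T = 13 * 10 = 130, not 132  ✗
7. W = 4 is even  ✓
8. |18 - 16| = 2; 2 ≤ 4  ✓
9. U + T + Q = 16 + 10 + 18 = 44  ✓

Violated: 6.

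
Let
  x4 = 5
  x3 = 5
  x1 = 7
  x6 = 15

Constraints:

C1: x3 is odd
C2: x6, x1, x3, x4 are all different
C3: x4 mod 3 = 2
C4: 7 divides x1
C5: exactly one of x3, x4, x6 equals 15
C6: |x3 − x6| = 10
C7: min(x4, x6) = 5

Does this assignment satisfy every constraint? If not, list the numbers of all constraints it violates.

Constraint 2 does not hold.

C1: x3 = 5 is odd — holds.
C2: x3 = x4 = 5, not all different — fails.
C3: 5 mod 3 = 2 — holds.
C4: 7 / 7 = 1, so 7 divides 7 — holds.
C5: x3=5, x4=5, x6=15; 1 of them equals 15 — holds.
C6: |5 − 15| = 10 — holds.
C7: min(5, 15) = 5 — holds.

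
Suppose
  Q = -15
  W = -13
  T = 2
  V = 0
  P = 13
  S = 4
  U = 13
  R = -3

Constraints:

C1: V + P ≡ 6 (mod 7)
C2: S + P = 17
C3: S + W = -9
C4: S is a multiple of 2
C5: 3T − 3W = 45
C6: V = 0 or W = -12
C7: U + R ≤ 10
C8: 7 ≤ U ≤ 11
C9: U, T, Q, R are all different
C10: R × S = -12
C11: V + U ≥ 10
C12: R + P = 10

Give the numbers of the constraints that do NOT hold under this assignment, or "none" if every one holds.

Violated: 8.

C1: V + P = 13; 13 mod 7 = 6  yes
C2: S + P = 4 + 13 = 17  yes
C3: S + W = 4 + (-13) = -9  yes
C4: 4 / 2 = 2, so 2 divides 4  yes
C5: 3T − 3W = 3(2) − 3(-13) = 45  yes
C6: V = 0 = 0 (first disjunct)  yes
C7: U + R = 13 + (-3) = 10; 10 ≤ 10  yes
C8: U = 13 is outside [7, 11]  no
C9: values 13, 2, -15, -3 are pairwise distinct  yes
C10: R × S = -3 × 4 = -12  yes
C11: V + U = 0 + 13 = 13; 13 ≥ 10  yes
C12: R + P = -3 + 13 = 10  yes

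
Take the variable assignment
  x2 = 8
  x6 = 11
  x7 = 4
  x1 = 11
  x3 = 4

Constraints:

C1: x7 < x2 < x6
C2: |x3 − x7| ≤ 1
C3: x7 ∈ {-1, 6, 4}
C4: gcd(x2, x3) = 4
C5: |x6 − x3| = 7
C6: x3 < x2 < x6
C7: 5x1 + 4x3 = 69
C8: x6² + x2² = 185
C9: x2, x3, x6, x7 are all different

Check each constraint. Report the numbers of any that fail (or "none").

C1: values 4 < 8 < 11  true
C2: |4 − 4| = 0; 0 ≤ 1  true
C3: x7 = 4 is in {-1, 6, 4}  true
C4: gcd(8, 4) = 4  true
C5: |11 − 4| = 7  true
C6: values 4 < 8 < 11  true
C7: 5x1 + 4x3 = 5(11) + 4(4) = 71, not 69  false
C8: x6² + x2² = 11² + 8² = 121 + 64 = 185  true
C9: x3 = x7 = 4, not all different  false

Constraints 7 and 9 do not hold.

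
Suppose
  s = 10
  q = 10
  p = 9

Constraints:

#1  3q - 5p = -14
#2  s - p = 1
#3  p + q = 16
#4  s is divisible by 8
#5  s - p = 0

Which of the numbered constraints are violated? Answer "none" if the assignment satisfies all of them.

#1 3q - 5p = 3(10) - 5(9) = -15, not -14 — violated.
#2 s - p = 10 - 9 = 1 — satisfied.
#3 p + q = 9 + 10 = 19, not 16 — violated.
#4 10 = 8*1 + 2, so 8 does not divide 10 — violated.
#5 s - p = 10 - 9 = 1, not 0 — violated.

No — constraints 1, 3, 4, and 5 are not satisfied.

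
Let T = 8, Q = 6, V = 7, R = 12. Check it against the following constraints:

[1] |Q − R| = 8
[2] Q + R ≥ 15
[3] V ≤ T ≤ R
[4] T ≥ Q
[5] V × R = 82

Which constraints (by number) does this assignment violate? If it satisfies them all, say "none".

[1] |6 − 12| = 6, not 8 — fails.
[2] Q + R = 6 + 12 = 18; 18 ≥ 15 — holds.
[3] values 7 ≤ 8 ≤ 12 — holds.
[4] T = 8, Q = 6; 8 ≥ 6 — holds.
[5] V × R = 7 × 12 = 84, not 82 — fails.

Constraints 1 and 5 do not hold.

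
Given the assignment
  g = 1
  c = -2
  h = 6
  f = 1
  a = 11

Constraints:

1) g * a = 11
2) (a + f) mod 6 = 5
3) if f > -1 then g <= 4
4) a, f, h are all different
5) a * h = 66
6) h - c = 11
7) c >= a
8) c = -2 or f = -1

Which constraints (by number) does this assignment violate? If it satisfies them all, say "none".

1) g * a = 1 * 11 = 11 — OK.
2) a + f = 12; 12 mod 6 = 0, not 5 — violated.
3) f = 1 > -1, so we need g ≤ 4; g = 1 ≤ 4 — OK.
4) values 11, 1, 6 are pairwise distinct — OK.
5) a * h = 11 * 6 = 66 — OK.
6) h - c = 6 - (-2) = 8, not 11 — violated.
7) c = -2, a = 11; -2 < 11 (want ≥) — violated.
8) c = -2 = -2 (first disjunct) — OK.

Constraints 2, 6, and 7 do not hold.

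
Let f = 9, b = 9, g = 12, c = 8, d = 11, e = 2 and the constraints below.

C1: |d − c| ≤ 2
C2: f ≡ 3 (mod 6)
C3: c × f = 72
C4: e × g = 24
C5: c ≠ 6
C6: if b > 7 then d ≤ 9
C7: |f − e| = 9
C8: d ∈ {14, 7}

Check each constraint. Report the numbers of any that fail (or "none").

C1: |11 − 8| = 3; 3 > 2, exceeds bound 2 — violated.
C2: 9 mod 6 = 3 — satisfied.
C3: c × f = 8 × 9 = 72 — satisfied.
C4: e × g = 2 × 12 = 24 — satisfied.
C5: c = 8, and 8 ≠ 6 — satisfied.
C6: b = 9 > 7, so we need d ≤ 9; but d = 11 > 9 — violated.
C7: |9 − 2| = 7, not 9 — violated.
C8: d = 11 is not in {14, 7} — violated.

Constraints 1, 6, 7, and 8 are violated.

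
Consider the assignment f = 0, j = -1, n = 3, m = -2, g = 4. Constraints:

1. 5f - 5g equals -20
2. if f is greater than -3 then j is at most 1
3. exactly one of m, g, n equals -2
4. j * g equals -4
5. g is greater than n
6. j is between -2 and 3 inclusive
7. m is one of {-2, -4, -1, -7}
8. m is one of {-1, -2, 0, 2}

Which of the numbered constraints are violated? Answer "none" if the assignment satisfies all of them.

No violations.

1. 5f - 5g = 5(0) - 5(4) = -20 — holds.
2. f = 0 > -3, so we need j ≤ 1; j = -1 ≤ 1 — holds.
3. m=-2, g=4, n=3; 1 of them equals -2 — holds.
4. j * g = -1 * 4 = -4 — holds.
5. g = 4, n = 3; 4 > 3 — holds.
6. j = -1 lies in [-2, 3] — holds.
7. m = -2 is in {-2, -4, -1, -7} — holds.
8. m = -2 is in {-1, -2, 0, 2} — holds.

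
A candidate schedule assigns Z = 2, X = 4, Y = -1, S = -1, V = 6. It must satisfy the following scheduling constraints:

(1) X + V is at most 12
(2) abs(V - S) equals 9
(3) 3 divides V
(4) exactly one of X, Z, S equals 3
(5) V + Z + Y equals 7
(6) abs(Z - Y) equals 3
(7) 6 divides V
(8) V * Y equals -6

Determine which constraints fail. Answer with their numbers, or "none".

(1) X + V = 4 + 6 = 10; 10 ≤ 12 — holds.
(2) abs(6 - (-1)) = 7, not 9 — fails.
(3) 6 / 3 = 2, so 3 divides 6 — holds.
(4) X=4, Z=2, S=-1; 0 of them equal 3, not exactly one — fails.
(5) V + Z + Y = 6 + 2 + (-1) = 7 — holds.
(6) abs(2 - (-1)) = 3 — holds.
(7) 6 / 6 = 1, so 6 divides 6 — holds.
(8) V * Y = 6 * (-1) = -6 — holds.

The assignment fails constraints 2 and 4.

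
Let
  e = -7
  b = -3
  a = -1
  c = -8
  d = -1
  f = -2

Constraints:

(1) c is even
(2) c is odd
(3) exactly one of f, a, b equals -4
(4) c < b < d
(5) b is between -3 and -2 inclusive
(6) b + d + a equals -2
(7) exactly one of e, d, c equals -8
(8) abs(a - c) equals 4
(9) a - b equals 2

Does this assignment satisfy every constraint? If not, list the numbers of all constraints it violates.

Constraints 2, 3, 6, and 8 are violated.

(1) c = -8 is even  OK
(2) c = -8 is even  FAIL
(3) f=-2, a=-1, b=-3; 0 of them equal -4, not exactly one  FAIL
(4) values -8 < -3 < -1  OK
(5) b = -3 lies in [-3, -2]  OK
(6) b + d + a = -3 + (-1) + (-1) = -5, not -2  FAIL
(7) e=-7, d=-1, c=-8; 1 of them equals -8  OK
(8) abs(-1 - (-8)) = 7, not 4  FAIL
(9) a - b = -1 - (-3) = 2  OK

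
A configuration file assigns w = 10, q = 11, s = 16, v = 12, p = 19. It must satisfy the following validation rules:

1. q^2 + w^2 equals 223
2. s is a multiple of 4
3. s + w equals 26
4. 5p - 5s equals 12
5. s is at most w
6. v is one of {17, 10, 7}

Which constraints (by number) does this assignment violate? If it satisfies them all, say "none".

The assignment fails constraints 1, 4, 5, and 6.

1. q^2 + w^2 = 11^2 + 10^2 = 121 + 100 = 221, not 223 — violated.
2. 16 / 4 = 4, so 4 divides 16 — satisfied.
3. s + w = 16 + 10 = 26 — satisfied.
4. 5p - 5s = 5(19) - 5(16) = 15, not 12 — violated.
5. s = 16, w = 10; 16 > 10 (want ≤) — violated.
6. v = 12 is not in {17, 10, 7} — violated.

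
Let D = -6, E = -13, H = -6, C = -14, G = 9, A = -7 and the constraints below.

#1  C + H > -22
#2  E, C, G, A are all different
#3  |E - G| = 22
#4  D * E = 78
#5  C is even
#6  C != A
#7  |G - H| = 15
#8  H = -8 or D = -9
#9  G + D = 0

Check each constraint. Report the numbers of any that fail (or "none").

Constraints 8, 9 do not hold.

#1 C + H = -14 + (-6) = -20; -20 > -22  holds
#2 values -13, -14, 9, -7 are pairwise distinct  holds
#3 |-13 - 9| = 22  holds
#4 D * E = -6 * (-13) = 78  holds
#5 C = -14 is even  holds
#6 C = -14, A = -7; distinct  holds
#7 |9 - (-6)| = 15  holds
#8 H = -6 ≠ -8 and D = -6 ≠ -9; both disjuncts false  fails
#9 G + D = 9 + (-6) = 3, not 0  fails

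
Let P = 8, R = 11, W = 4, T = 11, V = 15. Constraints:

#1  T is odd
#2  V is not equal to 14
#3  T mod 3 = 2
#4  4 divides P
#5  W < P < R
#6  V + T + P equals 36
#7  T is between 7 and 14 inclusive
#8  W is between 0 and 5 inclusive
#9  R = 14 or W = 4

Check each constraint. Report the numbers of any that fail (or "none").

#1 T = 11 is odd — holds.
#2 V = 15, and 15 ≠ 14 — holds.
#3 11 mod 3 = 2 — holds.
#4 8 / 4 = 2, so 4 divides 8 — holds.
#5 values 4 < 8 < 11 — holds.
#6 V + T + P = 15 + 11 + 8 = 34, not 36 — fails.
#7 T = 11 lies in [7, 14] — holds.
#8 W = 4 lies in [0, 5] — holds.
#9 R = 11 ≠ 14, but W = 4 = 4 (second disjunct) — holds.

Constraint 6 is violated.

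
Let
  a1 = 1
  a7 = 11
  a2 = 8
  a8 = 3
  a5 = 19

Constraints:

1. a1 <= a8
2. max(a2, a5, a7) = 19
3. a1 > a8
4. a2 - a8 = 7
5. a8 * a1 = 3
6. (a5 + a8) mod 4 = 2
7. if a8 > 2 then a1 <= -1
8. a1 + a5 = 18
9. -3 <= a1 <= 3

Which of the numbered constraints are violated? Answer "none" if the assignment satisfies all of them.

1. a1 = 1, a8 = 3; 1 ≤ 3  ✔
2. max(8, 19, 11) = 19  ✔
3. a1 = 1, a8 = 3; 1 ≤ 3 (want >)  ✘
4. a2 - a8 = 8 - 3 = 5, not 7  ✘
5. a8 * a1 = 3 * 1 = 3  ✔
6. a5 + a8 = 22; 22 mod 4 = 2  ✔
7. a8 = 3 > 2, so we need a1 ≤ -1; but a1 = 1 > -1  ✘
8. a1 + a5 = 1 + 19 = 20, not 18  ✘
9. a1 = 1 lies in [-3, 3]  ✔

The assignment fails constraints 3, 4, 7, and 8.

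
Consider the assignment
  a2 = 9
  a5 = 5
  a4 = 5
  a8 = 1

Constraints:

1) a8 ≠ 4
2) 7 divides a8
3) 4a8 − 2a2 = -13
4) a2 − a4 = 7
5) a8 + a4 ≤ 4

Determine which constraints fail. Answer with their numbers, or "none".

1) a8 = 1, and 1 ≠ 4 — holds.
2) 1 = 7×0 + 1, so 7 does not divide 1 — does not hold.
3) 4a8 − 2a2 = 4(1) − 2(9) = -14, not -13 — does not hold.
4) a2 − a4 = 9 − 5 = 4, not 7 — does not hold.
5) a8 + a4 = 1 + 5 = 6; 6 > 4, bound 4 not met — does not hold.

Constraints 2, 3, 4, and 5 are violated.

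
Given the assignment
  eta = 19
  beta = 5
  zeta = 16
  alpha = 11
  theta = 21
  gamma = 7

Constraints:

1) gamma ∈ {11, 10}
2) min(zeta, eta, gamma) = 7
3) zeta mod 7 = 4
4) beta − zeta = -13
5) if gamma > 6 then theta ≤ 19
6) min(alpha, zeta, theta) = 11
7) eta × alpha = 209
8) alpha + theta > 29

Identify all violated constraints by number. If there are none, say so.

Constraints 1, 3, 4, and 5 do not hold.

1) gamma = 7 is not in {11, 10}  FAIL
2) min(16, 19, 7) = 7  OK
3) 16 mod 7 = 2, not 4  FAIL
4) beta − zeta = 5 − 16 = -11, not -13  FAIL
5) gamma = 7 > 6, so we need theta ≤ 19; but theta = 21 > 19  FAIL
6) min(11, 16, 21) = 11  OK
7) eta × alpha = 19 × 11 = 209  OK
8) alpha + theta = 11 + 21 = 32; 32 > 29  OK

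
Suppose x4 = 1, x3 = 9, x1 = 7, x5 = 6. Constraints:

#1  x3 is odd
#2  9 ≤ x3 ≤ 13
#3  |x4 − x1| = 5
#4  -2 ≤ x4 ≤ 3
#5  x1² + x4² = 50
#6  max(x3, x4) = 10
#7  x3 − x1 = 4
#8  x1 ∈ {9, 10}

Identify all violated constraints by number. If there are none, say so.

#1 x3 = 9 is odd  ✓
#2 x3 = 9 lies in [9, 13]  ✓
#3 |1 − 7| = 6, not 5  ✗
#4 x4 = 1 lies in [-2, 3]  ✓
#5 x1² + x4² = 7² + 1² = 49 + 1 = 50  ✓
#6 max(9, 1) = 9, not 10  ✗
#7 x3 − x1 = 9 − 7 = 2, not 4  ✗
#8 x1 = 7 is not in {9, 10}  ✗

Constraints 3, 6, 7, 8 are violated.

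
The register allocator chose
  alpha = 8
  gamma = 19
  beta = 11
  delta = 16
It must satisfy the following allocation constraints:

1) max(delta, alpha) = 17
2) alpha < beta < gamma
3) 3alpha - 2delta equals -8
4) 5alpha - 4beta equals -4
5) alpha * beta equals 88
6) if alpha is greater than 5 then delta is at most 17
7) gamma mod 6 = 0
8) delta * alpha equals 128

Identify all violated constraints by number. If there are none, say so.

The assignment fails constraints 1, 7.

1) max(16, 8) = 16, not 17 — fails.
2) values 8 < 11 < 19 — holds.
3) 3alpha - 2delta = 3(8) - 2(16) = -8 — holds.
4) 5alpha - 4beta = 5(8) - 4(11) = -4 — holds.
5) alpha * beta = 8 * 11 = 88 — holds.
6) alpha = 8 > 5, so we need delta ≤ 17; delta = 16 ≤ 17 — holds.
7) 19 mod 6 = 1, not 0 — fails.
8) delta * alpha = 16 * 8 = 128 — holds.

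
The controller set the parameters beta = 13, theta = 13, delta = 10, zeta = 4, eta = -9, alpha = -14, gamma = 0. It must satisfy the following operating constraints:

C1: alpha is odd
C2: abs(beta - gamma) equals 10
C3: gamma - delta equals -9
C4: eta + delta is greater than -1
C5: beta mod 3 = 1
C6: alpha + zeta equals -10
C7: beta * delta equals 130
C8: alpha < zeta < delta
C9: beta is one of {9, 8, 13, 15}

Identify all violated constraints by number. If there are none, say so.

Constraints 1, 2, 3 do not hold.

C1: alpha = -14 is even  FAIL
C2: abs(13 - 0) = 13, not 10  FAIL
C3: gamma - delta = 0 - 10 = -10, not -9  FAIL
C4: eta + delta = -9 + 10 = 1; 1 > -1  OK
C5: 13 mod 3 = 1  OK
C6: alpha + zeta = -14 + 4 = -10  OK
C7: beta * delta = 13 * 10 = 130  OK
C8: values -14 < 4 < 10  OK
C9: beta = 13 is in {9, 8, 13, 15}  OK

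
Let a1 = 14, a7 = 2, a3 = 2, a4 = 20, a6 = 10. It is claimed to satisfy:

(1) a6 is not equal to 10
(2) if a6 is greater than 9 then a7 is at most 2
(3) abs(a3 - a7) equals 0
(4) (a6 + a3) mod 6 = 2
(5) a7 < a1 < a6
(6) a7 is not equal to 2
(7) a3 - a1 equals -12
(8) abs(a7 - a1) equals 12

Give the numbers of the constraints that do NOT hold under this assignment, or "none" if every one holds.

The assignment fails constraints 1, 4, 5, and 6.

(1) a6 = 10, but 10 is required to differ  fails
(2) a6 = 10 > 9, so we need a7 ≤ 2; a7 = 2 ≤ 2  holds
(3) abs(2 - 2) = 0  holds
(4) a6 + a3 = 12; 12 mod 6 = 0, not 2  fails
(5) values 2, 14, 10; a1 = 14 is not < a6 = 10  fails
(6) a7 = 2, but 2 is required to differ  fails
(7) a3 - a1 = 2 - 14 = -12  holds
(8) abs(2 - 14) = 12  holds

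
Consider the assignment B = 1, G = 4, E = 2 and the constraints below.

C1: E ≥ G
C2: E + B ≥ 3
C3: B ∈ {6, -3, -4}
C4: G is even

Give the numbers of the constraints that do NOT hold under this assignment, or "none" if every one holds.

C1: E = 2, G = 4; 2 < 4 (want ≥) — does not hold.
C2: E + B = 2 + 1 = 3; 3 ≥ 3 — holds.
C3: B = 1 is not in {6, -3, -4} — does not hold.
C4: G = 4 is even — holds.

Constraints 1 and 3 do not hold.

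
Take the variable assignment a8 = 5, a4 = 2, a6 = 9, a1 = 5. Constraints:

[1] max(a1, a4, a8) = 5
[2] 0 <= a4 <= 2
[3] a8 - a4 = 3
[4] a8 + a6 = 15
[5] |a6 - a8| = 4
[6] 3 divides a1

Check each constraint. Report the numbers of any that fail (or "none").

No — constraints 4 and 6 are not satisfied.

[1] max(5, 2, 5) = 5  ✓
[2] a4 = 2 lies in [0, 2]  ✓
[3] a8 - a4 = 5 - 2 = 3  ✓
[4] a8 + a6 = 5 + 9 = 14, not 15  ✗
[5] |9 - 5| = 4  ✓
[6] 5 = 3*1 + 2, so 3 does not divide 5  ✗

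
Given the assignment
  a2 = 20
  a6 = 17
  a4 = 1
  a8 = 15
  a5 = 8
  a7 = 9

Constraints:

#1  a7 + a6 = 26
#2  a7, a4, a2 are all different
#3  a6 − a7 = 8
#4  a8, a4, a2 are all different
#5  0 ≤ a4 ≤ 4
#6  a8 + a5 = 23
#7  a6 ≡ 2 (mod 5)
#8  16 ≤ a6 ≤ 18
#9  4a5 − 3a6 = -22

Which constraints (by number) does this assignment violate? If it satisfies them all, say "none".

#1 a7 + a6 = 9 + 17 = 26 — holds.
#2 values 9, 1, 20 are pairwise distinct — holds.
#3 a6 − a7 = 17 − 9 = 8 — holds.
#4 values 15, 1, 20 are pairwise distinct — holds.
#5 a4 = 1 lies in [0, 4] — holds.
#6 a8 + a5 = 15 + 8 = 23 — holds.
#7 17 mod 5 = 2 — holds.
#8 a6 = 17 lies in [16, 18] — holds.
#9 4a5 − 3a6 = 4(8) − 3(17) = -19, not -22 — does not hold.

Constraint 9 is violated.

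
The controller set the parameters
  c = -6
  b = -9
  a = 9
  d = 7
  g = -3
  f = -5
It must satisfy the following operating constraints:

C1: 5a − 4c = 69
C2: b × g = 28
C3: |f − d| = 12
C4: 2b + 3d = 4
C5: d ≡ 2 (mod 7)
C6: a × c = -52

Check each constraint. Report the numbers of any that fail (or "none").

C1: 5a − 4c = 5(9) − 4(-6) = 69 — satisfied.
C2: b × g = -9 × (-3) = 27, not 28 — violated.
C3: |-5 − 7| = 12 — satisfied.
C4: 2b + 3d = 2(-9) + 3(7) = 3, not 4 — violated.
C5: 7 mod 7 = 0, not 2 — violated.
C6: a × c = 9 × (-6) = -54, not -52 — violated.

The assignment fails constraints 2, 4, 5, and 6.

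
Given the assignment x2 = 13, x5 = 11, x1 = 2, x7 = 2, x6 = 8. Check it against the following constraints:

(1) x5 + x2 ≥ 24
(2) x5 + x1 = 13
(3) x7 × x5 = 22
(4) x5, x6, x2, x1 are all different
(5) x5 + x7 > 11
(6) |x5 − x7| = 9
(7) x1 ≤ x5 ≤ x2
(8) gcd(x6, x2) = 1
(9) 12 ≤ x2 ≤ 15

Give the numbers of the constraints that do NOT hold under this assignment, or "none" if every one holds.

(1) x5 + x2 = 11 + 13 = 24; 24 ≥ 24 — holds.
(2) x5 + x1 = 11 + 2 = 13 — holds.
(3) x7 × x5 = 2 × 11 = 22 — holds.
(4) values 11, 8, 13, 2 are pairwise distinct — holds.
(5) x5 + x7 = 11 + 2 = 13; 13 > 11 — holds.
(6) |11 − 2| = 9 — holds.
(7) values 2 ≤ 11 ≤ 13 — holds.
(8) gcd(8, 13) = 1 — holds.
(9) x2 = 13 lies in [12, 15] — holds.

All constraints are satisfied.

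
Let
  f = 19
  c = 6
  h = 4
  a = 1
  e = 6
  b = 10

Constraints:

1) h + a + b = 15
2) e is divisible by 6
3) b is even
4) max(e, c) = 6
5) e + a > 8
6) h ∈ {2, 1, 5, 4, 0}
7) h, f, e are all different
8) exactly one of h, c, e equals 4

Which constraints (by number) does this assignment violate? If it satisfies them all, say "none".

1) h + a + b = 4 + 1 + 10 = 15 — satisfied.
2) 6 / 6 = 1, so 6 divides 6 — satisfied.
3) b = 10 is even — satisfied.
4) max(6, 6) = 6 — satisfied.
5) e + a = 6 + 1 = 7; 7 ≤ 8, bound 8 not met — violated.
6) h = 4 is in {2, 1, 5, 4, 0} — satisfied.
7) values 4, 19, 6 are pairwise distinct — satisfied.
8) h=4, c=6, e=6; 1 of them equals 4 — satisfied.

Constraint 5 is violated.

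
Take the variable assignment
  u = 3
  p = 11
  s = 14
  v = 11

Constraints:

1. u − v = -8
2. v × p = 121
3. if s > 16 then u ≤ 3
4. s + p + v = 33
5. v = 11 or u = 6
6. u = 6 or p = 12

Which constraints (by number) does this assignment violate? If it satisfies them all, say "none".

1. u − v = 3 − 11 = -8 — OK.
2. v × p = 11 × 11 = 121 — OK.
3. s = 14, not > 16; antecedent false, conditional vacuously true — OK.
4. s + p + v = 14 + 11 + 11 = 36, not 33 — violated.
5. v = 11 = 11 (first disjunct) — OK.
6. u = 3 ≠ 6 and p = 11 ≠ 12; both disjuncts false — violated.

Constraints 4 and 6 are violated.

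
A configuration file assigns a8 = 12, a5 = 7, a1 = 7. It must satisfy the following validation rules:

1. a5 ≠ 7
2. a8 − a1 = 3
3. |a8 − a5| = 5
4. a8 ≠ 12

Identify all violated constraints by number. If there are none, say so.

The assignment fails constraints 1, 2, and 4.

1. a5 = 7, but 7 is required to differ  FAIL
2. a8 − a1 = 12 − 7 = 5, not 3  FAIL
3. |12 − 7| = 5  OK
4. a8 = 12, but 12 is required to differ  FAIL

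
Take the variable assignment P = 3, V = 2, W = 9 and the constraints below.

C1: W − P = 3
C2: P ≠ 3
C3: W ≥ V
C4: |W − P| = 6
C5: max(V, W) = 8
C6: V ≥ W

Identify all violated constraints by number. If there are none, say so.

C1: W − P = 9 − 3 = 6, not 3  ✗
C2: P = 3, but 3 is required to differ  ✗
C3: W = 9, V = 2; 9 ≥ 2  ✓
C4: |9 − 3| = 6  ✓
C5: max(2, 9) = 9, not 8  ✗
C6: V = 2, W = 9; 2 < 9 (want ≥)  ✗

Violated: 1, 2, 5, 6.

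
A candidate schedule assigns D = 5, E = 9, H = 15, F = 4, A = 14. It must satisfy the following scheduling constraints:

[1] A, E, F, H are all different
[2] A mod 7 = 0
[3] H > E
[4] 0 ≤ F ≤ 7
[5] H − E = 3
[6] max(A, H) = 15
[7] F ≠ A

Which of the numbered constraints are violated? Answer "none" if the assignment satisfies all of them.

Constraint 5 does not hold.

[1] values 14, 9, 4, 15 are pairwise distinct  OK
[2] 14 mod 7 = 0  OK
[3] H = 15, E = 9; 15 > 9  OK
[4] F = 4 lies in [0, 7]  OK
[5] H − E = 15 − 9 = 6, not 3  FAIL
[6] max(14, 15) = 15  OK
[7] F = 4, A = 14; distinct  OK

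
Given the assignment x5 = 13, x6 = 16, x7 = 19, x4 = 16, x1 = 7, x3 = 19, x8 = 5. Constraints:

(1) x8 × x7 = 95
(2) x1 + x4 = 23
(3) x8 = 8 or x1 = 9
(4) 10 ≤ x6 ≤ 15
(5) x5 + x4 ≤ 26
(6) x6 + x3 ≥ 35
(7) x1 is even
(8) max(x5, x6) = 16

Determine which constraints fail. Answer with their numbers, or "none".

The assignment fails constraints 3, 4, 5, and 7.

(1) x8 × x7 = 5 × 19 = 95  yes
(2) x1 + x4 = 7 + 16 = 23  yes
(3) x8 = 5 ≠ 8 and x1 = 7 ≠ 9; both disjuncts false  no
(4) x6 = 16 is outside [10, 15]  no
(5) x5 + x4 = 13 + 16 = 29; 29 > 26, bound 26 not met  no
(6) x6 + x3 = 16 + 19 = 35; 35 ≥ 35  yes
(7) x1 = 7 is odd  no
(8) max(13, 16) = 16  yes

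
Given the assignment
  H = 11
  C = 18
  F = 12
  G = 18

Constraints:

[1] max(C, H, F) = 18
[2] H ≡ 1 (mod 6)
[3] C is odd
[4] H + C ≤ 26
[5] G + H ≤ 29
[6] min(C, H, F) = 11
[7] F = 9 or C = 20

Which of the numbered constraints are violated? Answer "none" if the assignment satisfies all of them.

Constraints 2, 3, 4, 7 do not hold.

[1] max(18, 11, 12) = 18  yes
[2] 11 mod 6 = 5, not 1  no
[3] C = 18 is even  no
[4] H + C = 11 + 18 = 29; 29 > 26, bound 26 not met  no
[5] G + H = 18 + 11 = 29; 29 ≤ 29  yes
[6] min(18, 11, 12) = 11  yes
[7] F = 12 ≠ 9 and C = 18 ≠ 20; both disjuncts false  no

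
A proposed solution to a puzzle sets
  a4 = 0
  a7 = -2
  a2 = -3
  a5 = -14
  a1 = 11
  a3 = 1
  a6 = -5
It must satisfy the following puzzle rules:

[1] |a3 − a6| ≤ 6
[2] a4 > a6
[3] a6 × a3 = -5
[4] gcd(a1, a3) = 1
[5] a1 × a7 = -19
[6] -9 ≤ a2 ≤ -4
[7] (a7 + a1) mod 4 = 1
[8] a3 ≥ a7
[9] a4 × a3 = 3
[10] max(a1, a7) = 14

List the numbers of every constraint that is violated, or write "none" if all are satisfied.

[1] |1 − (-5)| = 6; 6 ≤ 6  ✓
[2] a4 = 0, a6 = -5; 0 > -5  ✓
[3] a6 × a3 = -5 × 1 = -5  ✓
[4] gcd(11, 1) = 1  ✓
[5] a1 × a7 = 11 × (-2) = -22, not -19  ✗
[6] a2 = -3 is outside [-9, -4]  ✗
[7] a7 + a1 = 9; 9 mod 4 = 1  ✓
[8] a3 = 1, a7 = -2; 1 ≥ -2  ✓
[9] a4 × a3 = 0 × 1 = 0, not 3  ✗
[10] max(11, -2) = 11, not 14  ✗

Constraints 5, 6, 9, and 10 are violated.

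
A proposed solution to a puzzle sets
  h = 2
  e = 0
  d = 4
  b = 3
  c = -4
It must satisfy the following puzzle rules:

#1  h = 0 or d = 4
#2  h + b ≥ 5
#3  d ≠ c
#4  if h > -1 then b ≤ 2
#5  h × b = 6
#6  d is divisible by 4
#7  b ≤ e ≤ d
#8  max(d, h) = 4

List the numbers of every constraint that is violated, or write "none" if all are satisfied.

#1 h = 2 ≠ 0, but d = 4 = 4 (second disjunct)  ✔
#2 h + b = 2 + 3 = 5; 5 ≥ 5  ✔
#3 d = 4, c = -4; distinct  ✔
#4 h = 2 > -1, so we need b ≤ 2; but b = 3 > 2  ✘
#5 h × b = 2 × 3 = 6  ✔
#6 4 / 4 = 1, so 4 divides 4  ✔
#7 values 3, 0, 4; b = 3 is not ≤ e = 0  ✘
#8 max(4, 2) = 4  ✔

No — constraints 4 and 7 are not satisfied.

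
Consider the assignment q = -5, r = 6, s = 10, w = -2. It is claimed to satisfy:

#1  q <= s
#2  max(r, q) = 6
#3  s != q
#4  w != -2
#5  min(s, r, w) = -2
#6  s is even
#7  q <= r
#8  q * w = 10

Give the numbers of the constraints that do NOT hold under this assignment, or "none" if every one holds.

#1 q = -5, s = 10; -5 ≤ 10 — holds.
#2 max(6, -5) = 6 — holds.
#3 s = 10, q = -5; distinct — holds.
#4 w = -2, but -2 is required to differ — fails.
#5 min(10, 6, -2) = -2 — holds.
#6 s = 10 is even — holds.
#7 q = -5, r = 6; -5 ≤ 6 — holds.
#8 q * w = -5 * (-2) = 10 — holds.

No — constraint 4 is not satisfied.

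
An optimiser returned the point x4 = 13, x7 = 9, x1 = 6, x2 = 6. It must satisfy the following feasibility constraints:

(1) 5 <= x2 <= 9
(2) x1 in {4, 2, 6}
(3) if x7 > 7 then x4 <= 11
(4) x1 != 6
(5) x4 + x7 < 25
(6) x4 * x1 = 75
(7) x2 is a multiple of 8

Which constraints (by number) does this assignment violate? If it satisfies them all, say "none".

Constraints 3, 4, 6, 7 do not hold.

(1) x2 = 6 lies in [5, 9] — holds.
(2) x1 = 6 is in {4, 2, 6} — holds.
(3) x7 = 9 > 7, so we need x4 ≤ 11; but x4 = 13 > 11 — does not hold.
(4) x1 = 6, but 6 is required to differ — does not hold.
(5) x4 + x7 = 13 + 9 = 22; 22 < 25 — holds.
(6) x4 * x1 = 13 * 6 = 78, not 75 — does not hold.
(7) 6 = 8*0 + 6, so 8 does not divide 6 — does not hold.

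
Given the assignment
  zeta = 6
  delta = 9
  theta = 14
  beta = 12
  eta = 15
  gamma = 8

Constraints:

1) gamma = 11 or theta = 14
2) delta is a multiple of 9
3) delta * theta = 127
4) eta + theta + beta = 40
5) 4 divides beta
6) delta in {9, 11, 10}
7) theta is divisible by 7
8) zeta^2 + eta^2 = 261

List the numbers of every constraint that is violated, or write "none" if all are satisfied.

Violated: 3, 4.

1) gamma = 8 ≠ 11, but theta = 14 = 14 (second disjunct) — holds.
2) 9 / 9 = 1, so 9 divides 9 — holds.
3) delta * theta = 9 * 14 = 126, not 127 — fails.
4) eta + theta + beta = 15 + 14 + 12 = 41, not 40 — fails.
5) 12 / 4 = 3, so 4 divides 12 — holds.
6) delta = 9 is in {9, 11, 10} — holds.
7) 14 / 7 = 2, so 7 divides 14 — holds.
8) zeta^2 + eta^2 = 6^2 + 15^2 = 36 + 225 = 261 — holds.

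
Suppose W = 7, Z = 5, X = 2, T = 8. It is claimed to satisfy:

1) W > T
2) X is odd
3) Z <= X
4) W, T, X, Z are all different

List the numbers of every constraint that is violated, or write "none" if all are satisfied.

1) W = 7, T = 8; 7 ≤ 8 (want >)  FAIL
2) X = 2 is even  FAIL
3) Z = 5, X = 2; 5 > 2 (want ≤)  FAIL
4) values 7, 8, 2, 5 are pairwise distinct  OK

Violated: 1, 2, and 3.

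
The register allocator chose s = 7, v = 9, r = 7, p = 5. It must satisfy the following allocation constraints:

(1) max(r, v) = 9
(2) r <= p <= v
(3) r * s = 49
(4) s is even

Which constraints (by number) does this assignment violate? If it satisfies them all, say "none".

(1) max(7, 9) = 9  holds
(2) values 7, 5, 9; r = 7 is not <= p = 5  fails
(3) r * s = 7 * 7 = 49  holds
(4) s = 7 is odd  fails

No — constraints 2, 4 are not satisfied.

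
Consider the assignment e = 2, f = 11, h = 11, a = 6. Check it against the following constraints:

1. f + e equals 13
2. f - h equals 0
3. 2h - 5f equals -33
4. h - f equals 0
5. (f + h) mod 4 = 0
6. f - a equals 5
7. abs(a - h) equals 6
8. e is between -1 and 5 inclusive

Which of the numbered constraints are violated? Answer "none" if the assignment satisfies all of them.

Constraints 5 and 7 do not hold.

1. f + e = 11 + 2 = 13 — holds.
2. f - h = 11 - 11 = 0 — holds.
3. 2h - 5f = 2(11) - 5(11) = -33 — holds.
4. h - f = 11 - 11 = 0 — holds.
5. f + h = 22; 22 mod 4 = 2, not 0 — fails.
6. f - a = 11 - 6 = 5 — holds.
7. abs(6 - 11) = 5, not 6 — fails.
8. e = 2 lies in [-1, 5] — holds.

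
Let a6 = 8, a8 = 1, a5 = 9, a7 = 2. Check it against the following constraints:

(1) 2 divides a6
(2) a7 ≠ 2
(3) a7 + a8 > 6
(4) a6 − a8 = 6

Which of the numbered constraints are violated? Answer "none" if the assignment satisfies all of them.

No — constraints 2, 3, 4 are not satisfied.

(1) 8 / 2 = 4, so 2 divides 8  OK
(2) a7 = 2, but 2 is required to differ  FAIL
(3) a7 + a8 = 2 + 1 = 3; 3 ≤ 6, bound 6 not met  FAIL
(4) a6 − a8 = 8 − 1 = 7, not 6  FAIL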